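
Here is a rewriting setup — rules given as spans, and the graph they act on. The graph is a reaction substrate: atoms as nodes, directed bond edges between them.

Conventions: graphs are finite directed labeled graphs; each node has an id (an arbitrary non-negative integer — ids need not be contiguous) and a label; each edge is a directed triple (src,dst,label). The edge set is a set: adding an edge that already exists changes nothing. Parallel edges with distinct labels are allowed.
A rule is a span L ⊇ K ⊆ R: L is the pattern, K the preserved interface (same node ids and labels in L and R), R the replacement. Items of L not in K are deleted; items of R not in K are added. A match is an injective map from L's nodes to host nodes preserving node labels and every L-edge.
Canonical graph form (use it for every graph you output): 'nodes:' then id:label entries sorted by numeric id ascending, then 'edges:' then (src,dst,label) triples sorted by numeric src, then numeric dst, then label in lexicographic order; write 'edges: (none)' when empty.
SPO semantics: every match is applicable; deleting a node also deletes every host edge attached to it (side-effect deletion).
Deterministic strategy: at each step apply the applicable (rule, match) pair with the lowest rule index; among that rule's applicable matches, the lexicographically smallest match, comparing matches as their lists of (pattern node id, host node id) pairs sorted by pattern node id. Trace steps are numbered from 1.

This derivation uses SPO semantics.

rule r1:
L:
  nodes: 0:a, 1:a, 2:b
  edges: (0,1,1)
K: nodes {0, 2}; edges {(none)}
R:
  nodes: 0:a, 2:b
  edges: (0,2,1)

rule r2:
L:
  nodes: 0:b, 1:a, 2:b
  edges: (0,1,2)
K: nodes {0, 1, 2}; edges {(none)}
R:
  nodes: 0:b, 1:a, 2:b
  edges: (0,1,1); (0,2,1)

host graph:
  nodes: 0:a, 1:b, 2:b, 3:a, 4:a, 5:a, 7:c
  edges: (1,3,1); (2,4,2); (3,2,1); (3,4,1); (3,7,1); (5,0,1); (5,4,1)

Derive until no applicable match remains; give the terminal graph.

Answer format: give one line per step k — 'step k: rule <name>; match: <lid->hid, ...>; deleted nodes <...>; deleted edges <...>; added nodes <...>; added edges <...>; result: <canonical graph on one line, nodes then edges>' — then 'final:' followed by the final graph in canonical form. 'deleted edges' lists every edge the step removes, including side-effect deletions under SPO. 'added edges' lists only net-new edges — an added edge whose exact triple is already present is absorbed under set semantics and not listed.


step 1: rule r1; match: 0->3, 1->4, 2->1; deleted nodes 4; deleted edges (2,4,2); (3,4,1); (5,4,1); added nodes (none); added edges (3,1,1); result: nodes: 0:a, 1:b, 2:b, 3:a, 5:a, 7:c edges: (1,3,1); (3,1,1); (3,2,1); (3,7,1); (5,0,1)
step 2: rule r1; match: 0->5, 1->0, 2->1; deleted nodes 0; deleted edges (5,0,1); added nodes (none); added edges (5,1,1); result: nodes: 1:b, 2:b, 3:a, 5:a, 7:c edges: (1,3,1); (3,1,1); (3,2,1); (3,7,1); (5,1,1)
final:
nodes: 1:b, 2:b, 3:a, 5:a, 7:c
edges: (1,3,1); (3,1,1); (3,2,1); (3,7,1); (5,1,1)


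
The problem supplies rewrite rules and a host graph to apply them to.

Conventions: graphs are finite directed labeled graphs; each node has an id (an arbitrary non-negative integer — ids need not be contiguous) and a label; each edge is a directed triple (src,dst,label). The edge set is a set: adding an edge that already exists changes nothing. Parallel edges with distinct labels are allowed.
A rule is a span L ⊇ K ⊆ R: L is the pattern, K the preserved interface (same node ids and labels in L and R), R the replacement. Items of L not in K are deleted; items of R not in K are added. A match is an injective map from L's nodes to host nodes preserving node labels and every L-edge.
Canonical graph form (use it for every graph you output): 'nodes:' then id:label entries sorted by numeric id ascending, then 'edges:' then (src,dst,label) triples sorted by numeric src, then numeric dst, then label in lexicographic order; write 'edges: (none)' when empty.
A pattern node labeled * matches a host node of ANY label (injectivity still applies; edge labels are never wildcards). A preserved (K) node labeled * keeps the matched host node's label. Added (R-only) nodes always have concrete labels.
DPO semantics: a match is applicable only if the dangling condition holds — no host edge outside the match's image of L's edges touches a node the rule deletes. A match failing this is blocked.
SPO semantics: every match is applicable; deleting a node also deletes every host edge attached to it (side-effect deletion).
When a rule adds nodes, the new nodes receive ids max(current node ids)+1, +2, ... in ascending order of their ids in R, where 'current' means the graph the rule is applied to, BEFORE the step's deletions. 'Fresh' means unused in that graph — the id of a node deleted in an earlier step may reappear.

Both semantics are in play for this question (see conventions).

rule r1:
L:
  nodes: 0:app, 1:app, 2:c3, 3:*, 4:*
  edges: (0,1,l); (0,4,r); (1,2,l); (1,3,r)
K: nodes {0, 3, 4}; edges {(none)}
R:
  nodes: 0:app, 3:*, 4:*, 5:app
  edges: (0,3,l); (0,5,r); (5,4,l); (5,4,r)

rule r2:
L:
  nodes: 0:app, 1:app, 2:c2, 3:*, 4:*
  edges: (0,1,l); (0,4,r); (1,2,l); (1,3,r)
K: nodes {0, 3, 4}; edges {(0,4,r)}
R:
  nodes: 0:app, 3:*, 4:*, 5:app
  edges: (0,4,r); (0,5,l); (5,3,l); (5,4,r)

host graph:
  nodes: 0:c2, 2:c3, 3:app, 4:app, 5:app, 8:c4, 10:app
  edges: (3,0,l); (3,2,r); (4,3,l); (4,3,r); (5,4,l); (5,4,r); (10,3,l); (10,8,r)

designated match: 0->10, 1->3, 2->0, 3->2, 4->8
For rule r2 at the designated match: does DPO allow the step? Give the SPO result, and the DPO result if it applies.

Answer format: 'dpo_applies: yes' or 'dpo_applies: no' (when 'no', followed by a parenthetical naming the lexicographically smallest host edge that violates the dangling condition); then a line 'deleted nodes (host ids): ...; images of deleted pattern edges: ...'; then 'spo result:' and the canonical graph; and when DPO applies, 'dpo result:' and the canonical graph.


dpo_applies: no
(the rule deletes node 3, which keeps host edge (4,3,l) outside the match image — the dangling condition fails, DPO blocks; SPO proceeds and side-deletes such edges)
deleted nodes (host ids): 0, 3; images of deleted pattern edges: (3,0,l); (3,2,r); (10,3,l)
spo result:
nodes: 2:c3, 4:app, 5:app, 8:c4, 10:app, 11:app
edges: (5,4,l); (5,4,r); (10,8,r); (10,11,l); (11,2,l); (11,8,r)


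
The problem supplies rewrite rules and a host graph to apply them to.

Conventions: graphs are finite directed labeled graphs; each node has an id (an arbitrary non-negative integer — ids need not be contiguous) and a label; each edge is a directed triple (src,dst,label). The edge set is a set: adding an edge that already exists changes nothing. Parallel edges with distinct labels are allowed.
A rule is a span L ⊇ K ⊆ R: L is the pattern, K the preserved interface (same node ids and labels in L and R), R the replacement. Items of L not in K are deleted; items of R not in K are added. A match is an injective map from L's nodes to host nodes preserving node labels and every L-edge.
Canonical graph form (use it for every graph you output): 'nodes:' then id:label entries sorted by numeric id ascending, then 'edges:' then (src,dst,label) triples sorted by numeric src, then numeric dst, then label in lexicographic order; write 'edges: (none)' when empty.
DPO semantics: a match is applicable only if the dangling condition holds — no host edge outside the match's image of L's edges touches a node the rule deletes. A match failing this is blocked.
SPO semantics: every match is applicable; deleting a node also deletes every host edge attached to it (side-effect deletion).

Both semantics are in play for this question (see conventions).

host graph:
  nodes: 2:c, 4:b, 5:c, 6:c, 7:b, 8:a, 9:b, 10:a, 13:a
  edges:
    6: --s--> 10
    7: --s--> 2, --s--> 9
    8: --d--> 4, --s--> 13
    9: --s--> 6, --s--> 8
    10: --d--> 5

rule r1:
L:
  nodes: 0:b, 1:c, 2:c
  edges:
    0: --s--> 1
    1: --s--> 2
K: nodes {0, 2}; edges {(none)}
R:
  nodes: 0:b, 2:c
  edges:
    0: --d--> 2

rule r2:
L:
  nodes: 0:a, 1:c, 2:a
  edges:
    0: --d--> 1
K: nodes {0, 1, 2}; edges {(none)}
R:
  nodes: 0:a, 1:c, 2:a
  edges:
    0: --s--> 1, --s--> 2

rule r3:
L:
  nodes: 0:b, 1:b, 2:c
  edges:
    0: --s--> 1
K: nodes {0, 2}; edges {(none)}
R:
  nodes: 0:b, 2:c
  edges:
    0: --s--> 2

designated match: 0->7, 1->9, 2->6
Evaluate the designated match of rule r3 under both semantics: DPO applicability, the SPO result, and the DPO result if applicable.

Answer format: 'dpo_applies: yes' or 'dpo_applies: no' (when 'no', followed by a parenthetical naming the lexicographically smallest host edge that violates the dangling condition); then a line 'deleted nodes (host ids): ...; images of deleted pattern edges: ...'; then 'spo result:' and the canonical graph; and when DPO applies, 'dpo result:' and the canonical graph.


dpo_applies: no
(the rule deletes node 9, which keeps host edge (9,6,s) outside the match image — the dangling condition fails, DPO blocks; SPO proceeds and side-deletes such edges)
deleted nodes (host ids): 9; images of deleted pattern edges: (7,9,s)
spo result:
nodes: 2:c, 4:b, 5:c, 6:c, 7:b, 8:a, 10:a, 13:a
edges: (6,10,s); (7,2,s); (7,6,s); (8,4,d); (8,13,s); (10,5,d)


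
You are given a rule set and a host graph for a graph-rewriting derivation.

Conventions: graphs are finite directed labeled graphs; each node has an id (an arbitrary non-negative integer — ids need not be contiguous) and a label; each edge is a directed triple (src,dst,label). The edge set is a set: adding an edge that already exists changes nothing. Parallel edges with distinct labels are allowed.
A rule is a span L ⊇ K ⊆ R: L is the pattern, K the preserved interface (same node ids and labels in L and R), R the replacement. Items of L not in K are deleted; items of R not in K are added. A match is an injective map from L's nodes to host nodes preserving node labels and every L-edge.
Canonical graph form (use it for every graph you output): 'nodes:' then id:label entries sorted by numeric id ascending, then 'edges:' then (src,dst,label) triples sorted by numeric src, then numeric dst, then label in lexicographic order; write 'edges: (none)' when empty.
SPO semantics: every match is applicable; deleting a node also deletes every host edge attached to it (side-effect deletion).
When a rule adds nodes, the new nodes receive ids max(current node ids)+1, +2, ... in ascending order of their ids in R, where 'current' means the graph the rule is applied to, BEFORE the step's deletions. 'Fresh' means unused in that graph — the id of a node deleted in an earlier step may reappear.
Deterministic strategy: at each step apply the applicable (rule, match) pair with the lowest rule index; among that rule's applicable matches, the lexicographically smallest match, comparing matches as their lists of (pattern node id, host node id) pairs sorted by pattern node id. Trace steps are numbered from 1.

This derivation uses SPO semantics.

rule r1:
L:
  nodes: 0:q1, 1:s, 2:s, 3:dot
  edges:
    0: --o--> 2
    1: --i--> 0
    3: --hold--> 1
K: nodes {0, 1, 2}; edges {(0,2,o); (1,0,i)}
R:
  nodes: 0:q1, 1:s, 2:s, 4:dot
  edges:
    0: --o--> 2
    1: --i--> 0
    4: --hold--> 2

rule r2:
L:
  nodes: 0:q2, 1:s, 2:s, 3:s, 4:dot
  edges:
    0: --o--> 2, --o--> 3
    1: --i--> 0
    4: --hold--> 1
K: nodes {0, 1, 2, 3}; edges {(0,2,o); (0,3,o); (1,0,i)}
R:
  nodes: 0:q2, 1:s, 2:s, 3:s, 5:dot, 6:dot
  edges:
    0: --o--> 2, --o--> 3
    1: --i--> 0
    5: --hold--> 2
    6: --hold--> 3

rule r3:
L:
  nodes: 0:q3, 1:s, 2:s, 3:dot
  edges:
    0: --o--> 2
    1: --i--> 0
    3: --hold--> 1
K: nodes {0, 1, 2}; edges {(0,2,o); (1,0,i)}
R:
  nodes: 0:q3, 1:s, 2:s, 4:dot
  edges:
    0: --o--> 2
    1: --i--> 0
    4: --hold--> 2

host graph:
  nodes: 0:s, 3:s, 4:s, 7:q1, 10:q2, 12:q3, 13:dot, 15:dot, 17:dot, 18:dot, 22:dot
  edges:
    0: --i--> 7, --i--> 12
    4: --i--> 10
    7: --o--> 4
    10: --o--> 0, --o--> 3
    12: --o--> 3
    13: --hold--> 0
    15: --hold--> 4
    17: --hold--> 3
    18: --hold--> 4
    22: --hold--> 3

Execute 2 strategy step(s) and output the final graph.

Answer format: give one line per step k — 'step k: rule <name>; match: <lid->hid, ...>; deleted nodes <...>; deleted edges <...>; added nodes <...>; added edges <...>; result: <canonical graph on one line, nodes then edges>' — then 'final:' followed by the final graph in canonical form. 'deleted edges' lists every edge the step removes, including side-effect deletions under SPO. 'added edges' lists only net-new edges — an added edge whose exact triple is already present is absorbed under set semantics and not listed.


step 1: rule r1; match: 0->7, 1->0, 2->4, 3->13; deleted nodes 13; deleted edges (13,0,hold); added nodes 23; added edges (23,4,hold); result: nodes: 0:s, 3:s, 4:s, 7:q1, 10:q2, 12:q3, 15:dot, 17:dot, 18:dot, 22:dot, 23:dot edges: (0,7,i); (0,12,i); (4,10,i); (7,4,o); (10,0,o); (10,3,o); (12,3,o); (15,4,hold); (17,3,hold); (18,4,hold); (22,3,hold); (23,4,hold)
step 2: rule r2; match: 0->10, 1->4, 2->0, 3->3, 4->15; deleted nodes 15; deleted edges (15,4,hold); added nodes 24, 25; added edges (24,0,hold); (25,3,hold); result: nodes: 0:s, 3:s, 4:s, 7:q1, 10:q2, 12:q3, 17:dot, 18:dot, 22:dot, 23:dot, 24:dot, 25:dot edges: (0,7,i); (0,12,i); (4,10,i); (7,4,o); (10,0,o); (10,3,o); (12,3,o); (17,3,hold); (18,4,hold); (22,3,hold); (23,4,hold); (24,0,hold); (25,3,hold)
final:
nodes: 0:s, 3:s, 4:s, 7:q1, 10:q2, 12:q3, 17:dot, 18:dot, 22:dot, 23:dot, 24:dot, 25:dot
edges: (0,7,i); (0,12,i); (4,10,i); (7,4,o); (10,0,o); (10,3,o); (12,3,o); (17,3,hold); (18,4,hold); (22,3,hold); (23,4,hold); (24,0,hold); (25,3,hold)


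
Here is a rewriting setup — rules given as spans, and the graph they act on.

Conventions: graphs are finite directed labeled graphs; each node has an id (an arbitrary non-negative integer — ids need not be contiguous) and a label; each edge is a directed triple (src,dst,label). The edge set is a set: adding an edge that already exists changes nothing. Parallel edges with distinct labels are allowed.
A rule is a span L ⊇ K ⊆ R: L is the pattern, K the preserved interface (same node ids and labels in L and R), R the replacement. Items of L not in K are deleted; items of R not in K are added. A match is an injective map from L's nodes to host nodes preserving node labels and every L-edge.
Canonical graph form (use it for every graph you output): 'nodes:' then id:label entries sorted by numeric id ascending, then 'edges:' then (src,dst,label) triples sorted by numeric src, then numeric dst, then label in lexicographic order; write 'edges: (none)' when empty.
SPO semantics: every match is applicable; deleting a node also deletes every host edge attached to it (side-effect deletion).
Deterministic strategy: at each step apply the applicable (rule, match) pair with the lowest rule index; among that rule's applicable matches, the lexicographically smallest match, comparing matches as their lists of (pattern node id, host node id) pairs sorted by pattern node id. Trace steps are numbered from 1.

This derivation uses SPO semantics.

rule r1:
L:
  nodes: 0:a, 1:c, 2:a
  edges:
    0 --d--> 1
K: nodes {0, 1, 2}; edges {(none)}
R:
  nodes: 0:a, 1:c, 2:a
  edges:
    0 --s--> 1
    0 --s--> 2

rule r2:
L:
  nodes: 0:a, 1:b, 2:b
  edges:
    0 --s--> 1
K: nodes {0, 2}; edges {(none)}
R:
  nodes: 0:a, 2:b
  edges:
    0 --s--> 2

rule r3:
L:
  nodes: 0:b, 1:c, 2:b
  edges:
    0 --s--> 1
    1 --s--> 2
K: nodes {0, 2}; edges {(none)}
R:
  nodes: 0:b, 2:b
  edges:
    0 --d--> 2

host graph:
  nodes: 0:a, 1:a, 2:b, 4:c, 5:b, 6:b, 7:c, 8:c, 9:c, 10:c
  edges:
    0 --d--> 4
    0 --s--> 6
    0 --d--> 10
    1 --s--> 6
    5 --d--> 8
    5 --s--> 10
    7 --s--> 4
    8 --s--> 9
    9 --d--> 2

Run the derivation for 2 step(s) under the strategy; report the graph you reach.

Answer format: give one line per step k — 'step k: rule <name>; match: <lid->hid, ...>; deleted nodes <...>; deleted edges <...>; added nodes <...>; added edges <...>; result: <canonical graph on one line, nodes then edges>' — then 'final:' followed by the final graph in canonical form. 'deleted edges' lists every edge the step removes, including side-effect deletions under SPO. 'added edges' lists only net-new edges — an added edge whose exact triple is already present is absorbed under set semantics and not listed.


step 1: rule r1; match: 0->0, 1->4, 2->1; deleted nodes (none); deleted edges (0,4,d); added nodes (none); added edges (0,1,s); (0,4,s); result: nodes: 0:a, 1:a, 2:b, 4:c, 5:b, 6:b, 7:c, 8:c, 9:c, 10:c edges: (0,1,s); (0,4,s); (0,6,s); (0,10,d); (1,6,s); (5,8,d); (5,10,s); (7,4,s); (8,9,s); (9,2,d)
step 2: rule r1; match: 0->0, 1->10, 2->1; deleted nodes (none); deleted edges (0,10,d); added nodes (none); added edges (0,10,s); result: nodes: 0:a, 1:a, 2:b, 4:c, 5:b, 6:b, 7:c, 8:c, 9:c, 10:c edges: (0,1,s); (0,4,s); (0,6,s); (0,10,s); (1,6,s); (5,8,d); (5,10,s); (7,4,s); (8,9,s); (9,2,d)
final:
nodes: 0:a, 1:a, 2:b, 4:c, 5:b, 6:b, 7:c, 8:c, 9:c, 10:c
edges: (0,1,s); (0,4,s); (0,6,s); (0,10,s); (1,6,s); (5,8,d); (5,10,s); (7,4,s); (8,9,s); (9,2,d)


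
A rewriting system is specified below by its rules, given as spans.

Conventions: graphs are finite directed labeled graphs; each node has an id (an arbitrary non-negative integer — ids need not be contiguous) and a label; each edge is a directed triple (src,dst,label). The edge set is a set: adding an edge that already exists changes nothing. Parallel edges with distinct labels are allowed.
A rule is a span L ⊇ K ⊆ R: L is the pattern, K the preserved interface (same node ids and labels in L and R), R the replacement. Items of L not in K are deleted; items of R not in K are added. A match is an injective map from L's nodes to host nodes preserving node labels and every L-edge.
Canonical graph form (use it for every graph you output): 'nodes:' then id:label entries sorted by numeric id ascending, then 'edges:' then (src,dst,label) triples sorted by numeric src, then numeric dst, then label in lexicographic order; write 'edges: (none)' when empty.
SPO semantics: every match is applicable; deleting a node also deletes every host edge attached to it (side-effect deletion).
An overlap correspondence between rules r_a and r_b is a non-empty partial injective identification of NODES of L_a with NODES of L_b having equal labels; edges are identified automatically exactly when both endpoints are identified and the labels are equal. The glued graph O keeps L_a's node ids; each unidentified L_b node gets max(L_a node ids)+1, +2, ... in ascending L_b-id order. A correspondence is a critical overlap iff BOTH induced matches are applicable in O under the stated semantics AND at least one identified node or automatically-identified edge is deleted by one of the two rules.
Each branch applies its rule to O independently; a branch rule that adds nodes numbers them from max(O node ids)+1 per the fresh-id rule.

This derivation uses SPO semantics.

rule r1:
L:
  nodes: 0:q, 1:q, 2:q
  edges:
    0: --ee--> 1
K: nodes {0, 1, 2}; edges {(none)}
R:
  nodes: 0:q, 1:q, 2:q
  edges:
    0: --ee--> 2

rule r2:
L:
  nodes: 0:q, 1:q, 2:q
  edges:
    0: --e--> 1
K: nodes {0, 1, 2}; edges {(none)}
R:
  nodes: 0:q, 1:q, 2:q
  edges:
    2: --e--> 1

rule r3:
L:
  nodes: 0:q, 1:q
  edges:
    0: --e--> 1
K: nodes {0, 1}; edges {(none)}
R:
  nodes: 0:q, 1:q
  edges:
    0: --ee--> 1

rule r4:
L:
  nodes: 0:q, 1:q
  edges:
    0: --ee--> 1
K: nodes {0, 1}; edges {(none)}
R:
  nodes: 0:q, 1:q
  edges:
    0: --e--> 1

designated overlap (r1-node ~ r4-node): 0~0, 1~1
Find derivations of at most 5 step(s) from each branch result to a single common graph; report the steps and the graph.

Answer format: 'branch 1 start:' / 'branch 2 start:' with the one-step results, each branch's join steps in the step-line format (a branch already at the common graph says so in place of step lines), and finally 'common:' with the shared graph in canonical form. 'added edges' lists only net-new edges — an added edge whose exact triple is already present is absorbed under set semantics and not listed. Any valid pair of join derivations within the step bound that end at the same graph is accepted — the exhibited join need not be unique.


branch 1 start:
nodes: 0:q, 1:q, 2:q
edges: (0,2,ee)
branch 2 start:
nodes: 0:q, 1:q, 2:q
edges: (0,1,e)
branch 1 step 1: rule r1; match: 0->0, 1->2, 2->1; deleted nodes (none); deleted edges (0,2,ee); added nodes (none); added edges (0,1,ee); result: nodes: 0:q, 1:q, 2:q edges: (0,1,ee)
branch 2 step 1: rule r3; match: 0->0, 1->1; deleted nodes (none); deleted edges (0,1,e); added nodes (none); added edges (0,1,ee); result: nodes: 0:q, 1:q, 2:q edges: (0,1,ee)
common:
nodes: 0:q, 1:q, 2:q
edges: (0,1,ee)


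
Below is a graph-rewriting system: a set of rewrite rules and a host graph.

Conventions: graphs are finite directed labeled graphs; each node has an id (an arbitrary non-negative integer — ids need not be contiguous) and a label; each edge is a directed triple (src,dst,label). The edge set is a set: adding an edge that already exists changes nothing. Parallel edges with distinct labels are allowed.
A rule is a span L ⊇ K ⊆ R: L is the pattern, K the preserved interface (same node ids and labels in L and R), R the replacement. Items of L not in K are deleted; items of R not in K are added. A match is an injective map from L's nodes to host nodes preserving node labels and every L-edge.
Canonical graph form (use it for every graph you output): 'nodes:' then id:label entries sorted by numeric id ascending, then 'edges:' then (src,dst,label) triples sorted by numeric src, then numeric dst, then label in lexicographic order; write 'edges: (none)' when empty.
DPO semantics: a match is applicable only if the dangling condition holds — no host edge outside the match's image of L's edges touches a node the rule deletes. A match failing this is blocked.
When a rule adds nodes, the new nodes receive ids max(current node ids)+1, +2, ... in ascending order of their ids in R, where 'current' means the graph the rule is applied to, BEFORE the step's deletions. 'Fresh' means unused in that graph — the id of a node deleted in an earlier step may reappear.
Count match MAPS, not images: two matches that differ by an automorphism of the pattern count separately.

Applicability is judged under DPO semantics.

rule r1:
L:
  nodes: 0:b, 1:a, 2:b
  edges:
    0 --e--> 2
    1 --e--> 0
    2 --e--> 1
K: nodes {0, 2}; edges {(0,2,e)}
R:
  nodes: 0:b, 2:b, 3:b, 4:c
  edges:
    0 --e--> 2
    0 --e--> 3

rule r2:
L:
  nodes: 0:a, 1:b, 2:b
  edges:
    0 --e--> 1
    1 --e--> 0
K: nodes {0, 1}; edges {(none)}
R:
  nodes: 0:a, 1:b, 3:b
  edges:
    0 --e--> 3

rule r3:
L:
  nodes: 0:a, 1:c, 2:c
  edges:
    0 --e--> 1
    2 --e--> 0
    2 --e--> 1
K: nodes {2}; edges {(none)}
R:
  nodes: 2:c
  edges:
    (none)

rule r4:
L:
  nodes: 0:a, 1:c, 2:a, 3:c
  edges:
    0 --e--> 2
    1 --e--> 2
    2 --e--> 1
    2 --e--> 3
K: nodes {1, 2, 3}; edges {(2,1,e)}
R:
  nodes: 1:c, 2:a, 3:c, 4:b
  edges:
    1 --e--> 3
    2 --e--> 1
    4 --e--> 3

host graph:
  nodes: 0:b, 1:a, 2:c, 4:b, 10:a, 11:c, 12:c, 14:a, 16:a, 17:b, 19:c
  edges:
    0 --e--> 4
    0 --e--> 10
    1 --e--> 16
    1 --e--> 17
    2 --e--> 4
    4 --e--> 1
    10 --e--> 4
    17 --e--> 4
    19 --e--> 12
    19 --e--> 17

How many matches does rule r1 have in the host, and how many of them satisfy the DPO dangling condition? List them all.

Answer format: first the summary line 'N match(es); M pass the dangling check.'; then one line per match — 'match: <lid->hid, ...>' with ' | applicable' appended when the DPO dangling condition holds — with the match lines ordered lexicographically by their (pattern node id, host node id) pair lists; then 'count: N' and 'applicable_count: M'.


1 match(es); 0 pass the dangling check.
match: 0->17, 1->1, 2->4
count: 1
applicable_count: 0


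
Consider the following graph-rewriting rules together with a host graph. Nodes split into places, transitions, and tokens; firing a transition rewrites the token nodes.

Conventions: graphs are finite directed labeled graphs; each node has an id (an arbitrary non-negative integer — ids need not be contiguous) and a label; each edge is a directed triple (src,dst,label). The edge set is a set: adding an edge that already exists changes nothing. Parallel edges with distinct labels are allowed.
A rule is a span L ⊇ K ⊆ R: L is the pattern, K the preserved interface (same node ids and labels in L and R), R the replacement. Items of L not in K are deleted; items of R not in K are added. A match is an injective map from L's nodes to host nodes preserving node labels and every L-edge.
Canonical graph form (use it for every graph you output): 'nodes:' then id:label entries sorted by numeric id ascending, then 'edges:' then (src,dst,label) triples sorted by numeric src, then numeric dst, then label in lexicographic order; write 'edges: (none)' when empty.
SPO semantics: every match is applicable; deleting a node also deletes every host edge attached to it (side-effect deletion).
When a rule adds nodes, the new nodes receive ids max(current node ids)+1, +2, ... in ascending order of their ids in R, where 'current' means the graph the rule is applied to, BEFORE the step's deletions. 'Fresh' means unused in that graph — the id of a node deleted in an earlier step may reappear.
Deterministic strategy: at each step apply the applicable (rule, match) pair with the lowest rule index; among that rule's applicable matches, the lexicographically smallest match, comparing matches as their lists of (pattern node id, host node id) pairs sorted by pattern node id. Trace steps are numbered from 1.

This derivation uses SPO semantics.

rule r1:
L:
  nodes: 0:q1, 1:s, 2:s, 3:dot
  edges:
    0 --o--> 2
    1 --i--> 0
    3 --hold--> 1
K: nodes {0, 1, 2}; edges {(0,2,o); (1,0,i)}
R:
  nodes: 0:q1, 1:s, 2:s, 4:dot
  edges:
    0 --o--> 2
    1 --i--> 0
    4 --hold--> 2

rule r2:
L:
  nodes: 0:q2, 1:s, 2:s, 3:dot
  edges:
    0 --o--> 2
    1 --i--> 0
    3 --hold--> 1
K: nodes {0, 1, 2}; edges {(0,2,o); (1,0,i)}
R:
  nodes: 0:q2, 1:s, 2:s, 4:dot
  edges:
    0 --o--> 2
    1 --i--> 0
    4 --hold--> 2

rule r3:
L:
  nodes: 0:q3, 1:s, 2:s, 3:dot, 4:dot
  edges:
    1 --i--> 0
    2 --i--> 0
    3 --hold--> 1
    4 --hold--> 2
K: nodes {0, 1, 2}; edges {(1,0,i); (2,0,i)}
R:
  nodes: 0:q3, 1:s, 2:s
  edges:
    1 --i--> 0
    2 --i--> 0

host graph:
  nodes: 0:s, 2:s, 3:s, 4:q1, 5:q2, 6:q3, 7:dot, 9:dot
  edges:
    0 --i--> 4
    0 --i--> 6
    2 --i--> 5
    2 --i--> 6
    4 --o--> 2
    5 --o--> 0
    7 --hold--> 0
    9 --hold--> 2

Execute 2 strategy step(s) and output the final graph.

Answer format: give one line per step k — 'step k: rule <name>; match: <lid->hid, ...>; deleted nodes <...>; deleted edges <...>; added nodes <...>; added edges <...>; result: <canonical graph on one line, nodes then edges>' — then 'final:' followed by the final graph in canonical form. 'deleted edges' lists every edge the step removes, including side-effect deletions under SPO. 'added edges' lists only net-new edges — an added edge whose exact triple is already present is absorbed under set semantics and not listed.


step 1: rule r1; match: 0->4, 1->0, 2->2, 3->7; deleted nodes 7; deleted edges (7,0,hold); added nodes 10; added edges (10,2,hold); result: nodes: 0:s, 2:s, 3:s, 4:q1, 5:q2, 6:q3, 9:dot, 10:dot edges: (0,4,i); (0,6,i); (2,5,i); (2,6,i); (4,2,o); (5,0,o); (9,2,hold); (10,2,hold)
step 2: rule r2; match: 0->5, 1->2, 2->0, 3->9; deleted nodes 9; deleted edges (9,2,hold); added nodes 11; added edges (11,0,hold); result: nodes: 0:s, 2:s, 3:s, 4:q1, 5:q2, 6:q3, 10:dot, 11:dot edges: (0,4,i); (0,6,i); (2,5,i); (2,6,i); (4,2,o); (5,0,o); (10,2,hold); (11,0,hold)
final:
nodes: 0:s, 2:s, 3:s, 4:q1, 5:q2, 6:q3, 10:dot, 11:dot
edges: (0,4,i); (0,6,i); (2,5,i); (2,6,i); (4,2,o); (5,0,o); (10,2,hold); (11,0,hold)


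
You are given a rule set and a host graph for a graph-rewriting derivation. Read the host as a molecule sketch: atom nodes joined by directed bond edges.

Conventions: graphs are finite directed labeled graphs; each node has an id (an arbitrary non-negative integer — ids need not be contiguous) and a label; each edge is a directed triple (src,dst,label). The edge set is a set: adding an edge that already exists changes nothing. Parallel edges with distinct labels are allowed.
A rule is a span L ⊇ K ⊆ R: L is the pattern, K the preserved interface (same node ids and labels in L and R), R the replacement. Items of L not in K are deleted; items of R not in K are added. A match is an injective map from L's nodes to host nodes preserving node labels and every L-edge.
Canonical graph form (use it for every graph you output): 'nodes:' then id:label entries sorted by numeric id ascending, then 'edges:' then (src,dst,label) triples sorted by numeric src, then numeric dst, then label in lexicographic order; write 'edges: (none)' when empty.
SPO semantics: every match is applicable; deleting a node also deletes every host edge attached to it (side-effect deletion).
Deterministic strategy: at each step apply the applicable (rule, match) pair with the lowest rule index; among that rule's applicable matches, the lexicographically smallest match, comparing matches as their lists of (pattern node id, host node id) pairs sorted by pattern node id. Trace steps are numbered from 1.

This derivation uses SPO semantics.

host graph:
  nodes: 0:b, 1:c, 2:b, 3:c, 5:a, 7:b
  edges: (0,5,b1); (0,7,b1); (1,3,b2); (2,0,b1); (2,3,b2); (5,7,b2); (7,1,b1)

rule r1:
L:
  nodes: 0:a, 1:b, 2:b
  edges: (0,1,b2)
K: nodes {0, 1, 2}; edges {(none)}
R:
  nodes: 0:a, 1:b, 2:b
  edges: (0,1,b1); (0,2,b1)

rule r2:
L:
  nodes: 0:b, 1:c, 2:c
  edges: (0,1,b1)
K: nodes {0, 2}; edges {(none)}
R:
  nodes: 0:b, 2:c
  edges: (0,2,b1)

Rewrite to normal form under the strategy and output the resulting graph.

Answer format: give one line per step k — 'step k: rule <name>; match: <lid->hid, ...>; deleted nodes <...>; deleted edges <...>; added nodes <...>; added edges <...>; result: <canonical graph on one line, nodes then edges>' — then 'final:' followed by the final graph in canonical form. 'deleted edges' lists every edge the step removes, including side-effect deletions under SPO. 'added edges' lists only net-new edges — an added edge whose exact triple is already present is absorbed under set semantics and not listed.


step 1: rule r1; match: 0->5, 1->7, 2->0; deleted nodes (none); deleted edges (5,7,b2); added nodes (none); added edges (5,0,b1); (5,7,b1); result: nodes: 0:b, 1:c, 2:b, 3:c, 5:a, 7:b edges: (0,5,b1); (0,7,b1); (1,3,b2); (2,0,b1); (2,3,b2); (5,0,b1); (5,7,b1); (7,1,b1)
step 2: rule r2; match: 0->7, 1->1, 2->3; deleted nodes 1; deleted edges (1,3,b2); (7,1,b1); added nodes (none); added edges (7,3,b1); result: nodes: 0:b, 2:b, 3:c, 5:a, 7:b edges: (0,5,b1); (0,7,b1); (2,0,b1); (2,3,b2); (5,0,b1); (5,7,b1); (7,3,b1)
final:
nodes: 0:b, 2:b, 3:c, 5:a, 7:b
edges: (0,5,b1); (0,7,b1); (2,0,b1); (2,3,b2); (5,0,b1); (5,7,b1); (7,3,b1)


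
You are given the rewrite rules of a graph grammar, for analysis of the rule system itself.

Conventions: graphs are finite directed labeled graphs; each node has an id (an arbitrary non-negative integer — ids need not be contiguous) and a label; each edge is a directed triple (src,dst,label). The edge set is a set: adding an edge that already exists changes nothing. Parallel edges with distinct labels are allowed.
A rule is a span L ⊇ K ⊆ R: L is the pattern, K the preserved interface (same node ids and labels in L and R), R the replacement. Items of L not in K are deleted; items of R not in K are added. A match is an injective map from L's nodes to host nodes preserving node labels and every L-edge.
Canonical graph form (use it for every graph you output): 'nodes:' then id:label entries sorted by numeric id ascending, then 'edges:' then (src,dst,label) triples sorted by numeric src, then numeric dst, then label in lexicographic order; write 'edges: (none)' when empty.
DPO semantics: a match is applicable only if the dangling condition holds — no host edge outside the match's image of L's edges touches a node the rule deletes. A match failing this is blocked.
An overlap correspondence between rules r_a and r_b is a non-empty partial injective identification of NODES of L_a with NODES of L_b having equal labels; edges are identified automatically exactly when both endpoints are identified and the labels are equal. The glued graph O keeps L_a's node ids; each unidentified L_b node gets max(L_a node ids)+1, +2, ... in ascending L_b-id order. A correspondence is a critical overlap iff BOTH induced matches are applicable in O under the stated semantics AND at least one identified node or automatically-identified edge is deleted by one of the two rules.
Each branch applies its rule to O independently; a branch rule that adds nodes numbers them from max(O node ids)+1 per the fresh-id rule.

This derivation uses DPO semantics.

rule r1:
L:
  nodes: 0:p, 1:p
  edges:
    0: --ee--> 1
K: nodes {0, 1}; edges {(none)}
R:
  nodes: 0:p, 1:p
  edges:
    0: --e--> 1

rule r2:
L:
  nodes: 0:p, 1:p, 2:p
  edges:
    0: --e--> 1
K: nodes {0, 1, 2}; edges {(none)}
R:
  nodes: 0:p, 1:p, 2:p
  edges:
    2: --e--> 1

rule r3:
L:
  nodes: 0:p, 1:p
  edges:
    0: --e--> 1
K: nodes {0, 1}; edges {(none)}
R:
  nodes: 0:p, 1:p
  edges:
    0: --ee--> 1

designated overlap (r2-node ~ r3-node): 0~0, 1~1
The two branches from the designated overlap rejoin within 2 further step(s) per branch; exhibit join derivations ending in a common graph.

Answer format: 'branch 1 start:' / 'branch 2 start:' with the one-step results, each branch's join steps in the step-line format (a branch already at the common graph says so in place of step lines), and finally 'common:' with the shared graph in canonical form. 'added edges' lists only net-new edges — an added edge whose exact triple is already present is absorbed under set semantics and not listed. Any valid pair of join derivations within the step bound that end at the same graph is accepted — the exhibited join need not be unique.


branch 1 start:
nodes: 0:p, 1:p, 2:p
edges: (2,1,e)
branch 2 start:
nodes: 0:p, 1:p, 2:p
edges: (0,1,ee)
branch 1 step 1: rule r2; match: 0->2, 1->1, 2->0; deleted nodes (none); deleted edges (2,1,e); added nodes (none); added edges (0,1,e); result: nodes: 0:p, 1:p, 2:p edges: (0,1,e)
branch 2 step 1: rule r1; match: 0->0, 1->1; deleted nodes (none); deleted edges (0,1,ee); added nodes (none); added edges (0,1,e); result: nodes: 0:p, 1:p, 2:p edges: (0,1,e)
common:
nodes: 0:p, 1:p, 2:p
edges: (0,1,e)


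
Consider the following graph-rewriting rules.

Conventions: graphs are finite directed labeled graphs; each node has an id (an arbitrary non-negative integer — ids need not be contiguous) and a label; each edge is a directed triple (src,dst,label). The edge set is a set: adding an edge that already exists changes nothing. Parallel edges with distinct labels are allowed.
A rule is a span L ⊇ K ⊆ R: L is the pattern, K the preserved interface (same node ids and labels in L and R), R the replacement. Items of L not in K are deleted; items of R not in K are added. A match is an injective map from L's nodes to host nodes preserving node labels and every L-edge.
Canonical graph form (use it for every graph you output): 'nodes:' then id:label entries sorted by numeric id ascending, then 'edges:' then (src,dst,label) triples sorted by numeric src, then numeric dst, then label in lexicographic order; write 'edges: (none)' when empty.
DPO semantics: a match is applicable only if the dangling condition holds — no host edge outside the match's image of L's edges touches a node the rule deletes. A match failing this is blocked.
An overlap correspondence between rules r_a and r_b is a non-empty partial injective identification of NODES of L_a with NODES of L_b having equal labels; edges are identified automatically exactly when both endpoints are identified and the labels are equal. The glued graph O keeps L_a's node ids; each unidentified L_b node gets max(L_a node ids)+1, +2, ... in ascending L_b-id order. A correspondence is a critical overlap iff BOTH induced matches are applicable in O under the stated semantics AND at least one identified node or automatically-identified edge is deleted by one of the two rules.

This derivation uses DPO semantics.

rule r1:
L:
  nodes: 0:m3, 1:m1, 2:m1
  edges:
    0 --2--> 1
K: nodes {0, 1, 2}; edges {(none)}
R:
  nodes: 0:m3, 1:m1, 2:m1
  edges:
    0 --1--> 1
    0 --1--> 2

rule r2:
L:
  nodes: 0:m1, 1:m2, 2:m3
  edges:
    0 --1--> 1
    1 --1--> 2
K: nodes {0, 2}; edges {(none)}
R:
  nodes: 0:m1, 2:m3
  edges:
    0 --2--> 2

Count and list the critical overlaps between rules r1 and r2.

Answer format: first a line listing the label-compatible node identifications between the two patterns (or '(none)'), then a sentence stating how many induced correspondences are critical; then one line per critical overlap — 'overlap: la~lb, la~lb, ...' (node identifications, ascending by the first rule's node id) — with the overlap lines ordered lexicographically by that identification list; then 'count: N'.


label-compatible node identifications between L(r1) and L(r2): 0~2, 1~0, 2~0
0 of the induced correspondences are critical overlaps of r1 and r2.
count: 0


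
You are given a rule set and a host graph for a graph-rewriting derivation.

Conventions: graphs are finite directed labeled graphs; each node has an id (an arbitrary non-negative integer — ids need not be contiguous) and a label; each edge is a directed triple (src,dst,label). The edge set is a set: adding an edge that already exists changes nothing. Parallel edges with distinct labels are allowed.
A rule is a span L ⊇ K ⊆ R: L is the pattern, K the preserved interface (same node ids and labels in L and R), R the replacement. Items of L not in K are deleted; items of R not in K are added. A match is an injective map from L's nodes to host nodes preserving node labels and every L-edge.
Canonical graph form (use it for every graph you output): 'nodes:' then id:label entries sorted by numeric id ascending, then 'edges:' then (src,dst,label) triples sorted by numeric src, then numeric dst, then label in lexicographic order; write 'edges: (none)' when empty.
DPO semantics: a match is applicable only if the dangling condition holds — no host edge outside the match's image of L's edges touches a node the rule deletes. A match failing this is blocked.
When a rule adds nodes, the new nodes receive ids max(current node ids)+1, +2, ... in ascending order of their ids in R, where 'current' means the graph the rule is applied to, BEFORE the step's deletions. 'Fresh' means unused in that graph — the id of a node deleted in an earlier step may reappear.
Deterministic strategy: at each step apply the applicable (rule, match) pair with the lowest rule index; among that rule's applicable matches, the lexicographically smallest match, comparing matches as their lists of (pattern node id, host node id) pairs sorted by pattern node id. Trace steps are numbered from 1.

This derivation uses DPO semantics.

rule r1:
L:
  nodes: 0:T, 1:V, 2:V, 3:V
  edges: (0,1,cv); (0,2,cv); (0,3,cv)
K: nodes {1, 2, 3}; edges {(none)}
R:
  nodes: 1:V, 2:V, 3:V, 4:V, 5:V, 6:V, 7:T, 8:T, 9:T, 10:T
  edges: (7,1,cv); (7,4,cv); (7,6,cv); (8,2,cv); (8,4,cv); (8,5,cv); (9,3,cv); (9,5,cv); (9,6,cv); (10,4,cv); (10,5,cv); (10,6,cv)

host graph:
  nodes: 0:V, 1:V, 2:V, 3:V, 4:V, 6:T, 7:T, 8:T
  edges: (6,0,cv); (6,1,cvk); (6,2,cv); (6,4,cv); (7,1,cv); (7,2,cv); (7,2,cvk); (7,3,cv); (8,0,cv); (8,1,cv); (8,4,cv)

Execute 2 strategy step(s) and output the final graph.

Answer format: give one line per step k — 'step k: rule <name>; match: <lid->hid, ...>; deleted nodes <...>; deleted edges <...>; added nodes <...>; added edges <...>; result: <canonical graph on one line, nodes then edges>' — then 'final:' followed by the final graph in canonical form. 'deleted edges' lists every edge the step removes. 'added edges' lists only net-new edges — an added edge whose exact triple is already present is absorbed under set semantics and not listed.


step 1: rule r1; match: 0->8, 1->0, 2->1, 3->4; deleted nodes 8; deleted edges (8,0,cv); (8,1,cv); (8,4,cv); added nodes 9, 10, 11, 12, 13, 14, 15; added edges (12,0,cv); (12,9,cv); (12,11,cv); (13,1,cv); (13,9,cv); (13,10,cv); (14,4,cv); (14,10,cv); (14,11,cv); (15,9,cv); (15,10,cv); (15,11,cv); result: nodes: 0:V, 1:V, 2:V, 3:V, 4:V, 6:T, 7:T, 9:V, 10:V, 11:V, 12:T, 13:T, 14:T, 15:T edges: (6,0,cv); (6,1,cvk); (6,2,cv); (6,4,cv); (7,1,cv); (7,2,cv); (7,2,cvk); (7,3,cv); (12,0,cv); (12,9,cv); (12,11,cv); (13,1,cv); (13,9,cv); (13,10,cv); (14,4,cv); (14,10,cv); (14,11,cv); (15,9,cv); (15,10,cv); (15,11,cv)
step 2: rule r1; match: 0->12, 1->0, 2->9, 3->11; deleted nodes 12; deleted edges (12,0,cv); (12,9,cv); (12,11,cv); added nodes 16, 17, 18, 19, 20, 21, 22; added edges (19,0,cv); (19,16,cv); (19,18,cv); (20,9,cv); (20,16,cv); (20,17,cv); (21,11,cv); (21,17,cv); (21,18,cv); (22,16,cv); (22,17,cv); (22,18,cv); result: nodes: 0:V, 1:V, 2:V, 3:V, 4:V, 6:T, 7:T, 9:V, 10:V, 11:V, 13:T, 14:T, 15:T, 16:V, 17:V, 18:V, 19:T, 20:T, 21:T, 22:T edges: (6,0,cv); (6,1,cvk); (6,2,cv); (6,4,cv); (7,1,cv); (7,2,cv); (7,2,cvk); (7,3,cv); (13,1,cv); (13,9,cv); (13,10,cv); (14,4,cv); (14,10,cv); (14,11,cv); (15,9,cv); (15,10,cv); (15,11,cv); (19,0,cv); (19,16,cv); (19,18,cv); (20,9,cv); (20,16,cv); (20,17,cv); (21,11,cv); (21,17,cv); (21,18,cv); (22,16,cv); (22,17,cv); (22,18,cv)
final:
nodes: 0:V, 1:V, 2:V, 3:V, 4:V, 6:T, 7:T, 9:V, 10:V, 11:V, 13:T, 14:T, 15:T, 16:V, 17:V, 18:V, 19:T, 20:T, 21:T, 22:T
edges: (6,0,cv); (6,1,cvk); (6,2,cv); (6,4,cv); (7,1,cv); (7,2,cv); (7,2,cvk); (7,3,cv); (13,1,cv); (13,9,cv); (13,10,cv); (14,4,cv); (14,10,cv); (14,11,cv); (15,9,cv); (15,10,cv); (15,11,cv); (19,0,cv); (19,16,cv); (19,18,cv); (20,9,cv); (20,16,cv); (20,17,cv); (21,11,cv); (21,17,cv); (21,18,cv); (22,16,cv); (22,17,cv); (22,18,cv)
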